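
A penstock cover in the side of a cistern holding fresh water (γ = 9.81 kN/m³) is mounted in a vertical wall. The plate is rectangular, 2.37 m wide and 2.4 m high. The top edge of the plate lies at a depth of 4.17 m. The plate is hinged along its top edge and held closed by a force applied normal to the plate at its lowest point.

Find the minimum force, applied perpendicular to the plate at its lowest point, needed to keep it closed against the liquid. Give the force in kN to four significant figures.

γ = 9.81 kN/m³.
The centroid lies 2.4/2 = 1.2 m below the top edge, so the centroid depth is h_c = 4.17 + 1.2 = 5.37 m.
A = 2.37 × 2.4 = 5.688 m².
Resultant F = γ·h_c·A = 9.81 × 5.37 × 5.688 = 299.642 kN.
I_c = b·h³/12 = 2.37 × 2.4³/12 = 2.73024 m⁴.
Centre of pressure: y_p = y_c + I_c/(y_c·A) = 5.37 + 2.73024/(5.37 × 5.688) = 5.37 + 0.0893855 = 5.45939 m along the plane.
The resultant acts 1.2 + 0.0893855 = 1.28939 m (along the plate) below the hinge at the top edge, so the moment about the hinge is M = F × 1.28939 = 299.642 × 1.28939 = 386.355 kN·m.
A normal force at the bottom, 2.4 m from the hinge, must supply this moment: P = 386.355/2.4 = 160.981 kN.

P ≈ 161.0 kN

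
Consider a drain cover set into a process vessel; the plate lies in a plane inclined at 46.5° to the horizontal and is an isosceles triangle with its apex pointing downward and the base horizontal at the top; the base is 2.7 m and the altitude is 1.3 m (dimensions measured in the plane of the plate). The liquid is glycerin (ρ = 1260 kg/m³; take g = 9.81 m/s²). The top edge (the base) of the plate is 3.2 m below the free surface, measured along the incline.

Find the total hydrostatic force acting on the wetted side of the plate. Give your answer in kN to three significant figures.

F ≈ 57.2 kN

γ = ρg = 1260 × 9.81 / 1000 = 12.3606 kN/m³.
Let θ = 46.5° be the plate's angle to the horizontal; measure y along the incline from where the plane meets the free surface. Vertical depth h = y·sinθ with sinθ = 0.725374.
With the apex down, the centroid sits h/3 = 1.3/3 = 0.433333 m below the base (the top edge), so y_c = 3.2 + 0.433333 = 3.63333 m and h_c = 3.63333 × 0.725374 = 2.63552 m.
A = ½ × 2.7 × 1.3 = 1.755 m².
Resultant F = γ·h_c·A = 12.3606 × 2.63552 × 1.755 = 57.1719 kN.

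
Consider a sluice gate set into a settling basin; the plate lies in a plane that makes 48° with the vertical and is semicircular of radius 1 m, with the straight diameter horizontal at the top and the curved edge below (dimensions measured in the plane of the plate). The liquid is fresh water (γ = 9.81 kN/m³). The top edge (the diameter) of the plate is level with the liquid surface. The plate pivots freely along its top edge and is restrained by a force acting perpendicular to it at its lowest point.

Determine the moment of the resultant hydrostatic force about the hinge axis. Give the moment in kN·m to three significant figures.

γ = 9.81 kN/m³.
The plate makes 48° with the vertical, i.e. θ = 90° − 48° = 42° to the horizontal. Measuring y along the incline from the free-surface line, vertical depth h = y·sinθ with sinθ = 0.669131.
The centroid of a semicircle lies 4r/(3π) = 0.424413 m from the diameter, here below the top edge, so y_c = 0.424413 m and h_c = 0.424413 × 0.669131 = 0.283988 m.
A = πr²/2 = π × 1²/2 = 1.5708 m².
Resultant F = γ·h_c·A = 9.81 × 0.283988 × 1.5708 = 4.37613 kN.
I_c = (π/8 − 8/(9π))·r⁴ = 0.109757 × 1⁴ = 0.109757 m⁴.
Centre of pressure: y_p = y_c + I_c/(y_c·A) = 0.424413 + 0.109757/(0.424413 × 1.5708) = 0.424413 + 0.164635 = 0.589048 m along the plane.
The resultant acts 0.424413 + 0.164635 = 0.589048 m (along the plate) below the hinge at the top edge, so the moment about the hinge is M = F × 0.589048 = 4.37613 × 0.589048 = 2.57775 kN·m.

M ≈ 2.58 kN·m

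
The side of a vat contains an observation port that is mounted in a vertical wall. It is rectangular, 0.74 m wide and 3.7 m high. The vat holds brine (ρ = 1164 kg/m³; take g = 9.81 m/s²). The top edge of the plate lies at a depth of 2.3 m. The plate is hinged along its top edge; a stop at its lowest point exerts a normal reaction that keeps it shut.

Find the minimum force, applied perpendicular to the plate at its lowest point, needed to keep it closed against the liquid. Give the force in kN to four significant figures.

P ≈ 74.51 kN

γ = ρg = 1164 × 9.81 / 1000 = 11.41884 kN/m³.
The centroid lies 3.7/2 = 1.85 m below the top edge, so the centroid depth is h_c = 2.3 + 1.85 = 4.15 m.
A = 0.74 × 3.7 = 2.738 m².
Resultant F = γ·h_c·A = 11.41884 × 4.15 × 2.738 = 129.749 kN.
I_c = b·h³/12 = 0.74 × 3.7³/12 = 3.1236 m⁴.
Centre of pressure: y_p = y_c + I_c/(y_c·A) = 4.15 + 3.1236/(4.15 × 2.738) = 4.15 + 0.274899 = 4.4249 m along the plane.
The resultant acts 1.85 + 0.274899 = 2.1249 m (along the plate) below the hinge at the top edge, so the moment about the hinge is M = F × 2.1249 = 129.749 × 2.1249 = 275.704 kN·m.
A normal force at the bottom, 3.7 m from the hinge, must supply this moment: P = 275.704/3.7 = 74.5146 kN.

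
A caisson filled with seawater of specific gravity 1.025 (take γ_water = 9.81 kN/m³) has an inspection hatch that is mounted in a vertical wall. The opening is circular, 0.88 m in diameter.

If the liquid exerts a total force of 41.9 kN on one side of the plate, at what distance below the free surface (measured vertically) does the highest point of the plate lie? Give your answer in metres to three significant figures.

d_top ≈ 6.41 m

γ = 1.025 × 9.81 = 10.05525 kN/m³.
A = π(0.44)² = 0.608212 m².
From F = γ·h_c·A, the centroid depth is h_c = 41.9/(10.05525 × 0.608212) = 6.85119 m.
The centroid is at the centre, 0.44 m below the top of the plate, so the highest point sits at h_top = 6.85119 − 0.44 = 6.41119 m below the surface.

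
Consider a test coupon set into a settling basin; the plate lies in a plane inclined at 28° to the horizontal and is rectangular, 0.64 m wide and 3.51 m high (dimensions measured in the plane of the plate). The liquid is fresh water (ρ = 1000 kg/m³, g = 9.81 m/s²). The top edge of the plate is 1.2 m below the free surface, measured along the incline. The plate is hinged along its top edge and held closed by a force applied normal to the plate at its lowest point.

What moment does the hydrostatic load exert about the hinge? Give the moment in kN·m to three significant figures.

M ≈ 64.3 kN·m

γ = ρg = 1000 × 9.81 = 9810 N/m³ = 9.81 kN/m³.
Let θ = 28° be the plate's angle to the horizontal; measure y along the incline from where the plane meets the free surface. Vertical depth h = y·sinθ with sinθ = 0.469472.
The centroid lies 3.51/2 = 1.755 m below the top edge, so y_c = 1.2 + 1.755 = 2.955 m and h_c = 2.955 × 0.469472 = 1.38729 m.
A = 0.64 × 3.51 = 2.2464 m².
Resultant F = γ·h_c·A = 9.81 × 1.38729 × 2.2464 = 30.572 kN.
I_c = b·h³/12 = 0.64 × 3.51³/12 = 2.30632 m⁴.
Centre of pressure: y_p = y_c + I_c/(y_c·A) = 2.955 + 2.30632/(2.955 × 2.2464) = 2.955 + 0.347436 = 3.30244 m along the plane.
The resultant acts 1.755 + 0.347436 = 2.10244 m (along the plate) below the hinge at the top edge, so the moment about the hinge is M = F × 2.10244 = 30.572 × 2.10244 = 64.2758 kN·m.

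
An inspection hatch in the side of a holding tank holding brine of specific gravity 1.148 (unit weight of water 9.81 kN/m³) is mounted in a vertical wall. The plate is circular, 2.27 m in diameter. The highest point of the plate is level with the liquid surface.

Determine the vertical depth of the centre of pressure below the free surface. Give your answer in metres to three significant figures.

h_p = 1.42 m

γ = 1.148 × 9.81 = 11.26188 kN/m³.
The centroid is at the centre, 1.135 m below the top of the plate, so the centroid depth is h_c = 1.135 m.
A = π(1.135)² = 4.04708 m².
Resultant F = γ·h_c·A = 11.26188 × 1.135 × 4.04708 = 51.7307 kN.
I_c = πr⁴/4 = π × 1.135⁴/4 = 1.30339 m⁴.
Centre of pressure: y_p = y_c + I_c/(y_c·A) = 1.135 + 1.30339/(1.135 × 4.04708) = 1.135 + 0.283751 = 1.41875 m along the plane.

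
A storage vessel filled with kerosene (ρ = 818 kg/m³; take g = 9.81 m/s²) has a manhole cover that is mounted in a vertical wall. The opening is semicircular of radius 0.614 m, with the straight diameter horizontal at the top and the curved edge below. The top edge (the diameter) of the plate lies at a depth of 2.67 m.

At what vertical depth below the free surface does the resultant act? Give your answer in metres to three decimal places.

γ = ρg = 818 × 9.81 / 1000 = 8.02458 kN/m³.
The centroid of a semicircle lies 4r/(3π) = 0.26059 m from the diameter, here below the top edge, so the centroid depth is h_c = 2.67 + 0.26059 = 2.93059 m.
A = πr²/2 = π × 0.614²/2 = 0.592184 m².
Resultant F = γ·h_c·A = 8.02458 × 2.93059 × 0.592184 = 13.9262 kN.
I_c = (π/8 − 8/(9π))·r⁴ = 0.109757 × 0.614⁴ = 0.0155993 m⁴.
Centre of pressure: y_p = y_c + I_c/(y_c·A) = 2.93059 + 0.0155993/(2.93059 × 0.592184) = 2.93059 + 0.00898863 = 2.93958 m along the plane.

h_p = 2.940 m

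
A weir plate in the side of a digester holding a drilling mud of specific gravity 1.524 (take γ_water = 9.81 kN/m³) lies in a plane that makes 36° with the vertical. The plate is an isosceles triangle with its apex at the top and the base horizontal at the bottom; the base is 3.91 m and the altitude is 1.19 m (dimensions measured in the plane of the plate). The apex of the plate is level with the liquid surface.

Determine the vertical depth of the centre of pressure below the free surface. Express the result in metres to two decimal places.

γ = 1.524 × 9.81 = 14.95044 kN/m³.
The plate makes 36° with the vertical, i.e. θ = 90° − 36° = 54° to the horizontal. Measuring y along the incline from the free-surface line, vertical depth h = y·sinθ with sinθ = 0.809017.
With the apex up, the centroid sits 2h/3 = 2 × 1.19/3 = 0.793333 m below the apex, so y_c = 0.793333 m and h_c = 0.793333 × 0.809017 = 0.64182 m.
A = ½ × 3.91 × 1.19 = 2.32645 m².
Resultant F = γ·h_c·A = 14.95044 × 0.64182 × 2.32645 = 22.3234 kN.
I_c = b·h³/36 = 3.91 × 1.19³/36 = 0.183027 m⁴.
Centre of pressure: y_p = y_c + I_c/(y_c·A) = 0.793333 + 0.183027/(0.793333 × 2.32645) = 0.793333 + 0.0991667 = 0.8925 m along the plane.
Vertically, h_p = y_p·sinθ = 0.8925 × 0.809017 = 0.722048 m.

h_p = 0.72 m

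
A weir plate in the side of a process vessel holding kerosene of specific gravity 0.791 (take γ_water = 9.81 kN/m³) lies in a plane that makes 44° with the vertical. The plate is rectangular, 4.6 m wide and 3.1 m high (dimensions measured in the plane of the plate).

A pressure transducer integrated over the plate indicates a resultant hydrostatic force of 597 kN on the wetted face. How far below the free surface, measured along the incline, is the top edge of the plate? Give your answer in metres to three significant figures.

γ = 0.791 × 9.81 = 7.75971 kN/m³.
A = 4.6 × 3.1 = 14.26 m².
From F = γ·h_c·A, the centroid depth is h_c = 597/(7.75971 × 14.26) = 5.39522 m.
The plate makes 44° with the vertical, i.e. θ = 90° − 44° = 46° to the horizontal. Measuring y along the incline from the free-surface line, vertical depth h = y·sinθ with sinθ = 0.719340.
Along the incline, y_c = h_c/sinθ = 5.39522/0.719340 = 7.50024 m.
The centroid lies 3.1/2 = 1.55 m below the top edge, so the top edge sits at y_top = 7.50024 − 1.55 = 5.95024 m along the incline.

y_top ≈ 5.95 m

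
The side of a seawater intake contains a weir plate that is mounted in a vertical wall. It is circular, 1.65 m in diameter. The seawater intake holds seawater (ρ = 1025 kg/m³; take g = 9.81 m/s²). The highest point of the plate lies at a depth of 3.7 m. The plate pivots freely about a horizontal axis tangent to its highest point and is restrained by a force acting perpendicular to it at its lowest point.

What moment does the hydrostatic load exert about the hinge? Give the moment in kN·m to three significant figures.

M ≈ 83.9 kN·m

γ = ρg = 1025 × 9.81 / 1000 = 10.05525 kN/m³.
The centroid is at the centre, 0.825 m below the top of the plate, so the centroid depth is h_c = 3.7 + 0.825 = 4.525 m.
A = π(0.825)² = 2.13825 m².
Resultant F = γ·h_c·A = 10.05525 × 4.525 × 2.13825 = 97.2904 kN.
I_c = πr⁴/4 = π × 0.825⁴/4 = 0.363836 m⁴.
Centre of pressure: y_p = y_c + I_c/(y_c·A) = 4.525 + 0.363836/(4.525 × 2.13825) = 4.525 + 0.0376035 = 4.5626 m along the plane.
The resultant acts 0.825 + 0.0376035 = 0.862603 m (along the plate) below the hinge at the top edge, so the moment about the hinge is M = F × 0.862603 = 97.2904 × 0.862603 = 83.923 kN·m.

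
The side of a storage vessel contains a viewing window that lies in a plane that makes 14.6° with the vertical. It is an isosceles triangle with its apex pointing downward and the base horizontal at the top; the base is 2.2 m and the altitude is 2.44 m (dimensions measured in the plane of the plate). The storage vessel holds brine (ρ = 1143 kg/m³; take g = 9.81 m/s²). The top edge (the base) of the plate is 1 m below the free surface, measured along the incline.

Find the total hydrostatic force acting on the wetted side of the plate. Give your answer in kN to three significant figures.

γ = ρg = 1143 × 9.81 / 1000 = 11.21283 kN/m³.
The plate makes 14.6° with the vertical, i.e. θ = 90° − 14.6° = 75.4° to the horizontal. Measuring y along the incline from the free-surface line, vertical depth h = y·sinθ with sinθ = 0.967709.
With the apex down, the centroid sits h/3 = 2.44/3 = 0.813333 m below the base (the top edge), so y_c = 1 + 0.813333 = 1.81333 m and h_c = 1.81333 × 0.967709 = 1.75478 m.
A = ½ × 2.2 × 2.44 = 2.684 m².
Resultant F = γ·h_c·A = 11.21283 × 1.75478 × 2.684 = 52.8105 kN.

F ≈ 52.8 kN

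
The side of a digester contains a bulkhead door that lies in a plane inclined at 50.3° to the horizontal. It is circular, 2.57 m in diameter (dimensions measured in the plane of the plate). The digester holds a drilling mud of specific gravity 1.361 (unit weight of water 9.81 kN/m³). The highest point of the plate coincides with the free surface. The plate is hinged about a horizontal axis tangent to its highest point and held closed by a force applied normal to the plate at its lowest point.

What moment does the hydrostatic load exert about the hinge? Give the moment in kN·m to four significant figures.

M ≈ 110.0 kN·m

γ = 1.361 × 9.81 = 13.35141 kN/m³.
Let θ = 50.3° be the plate's angle to the horizontal; measure y along the incline from where the plane meets the free surface. Vertical depth h = y·sinθ with sinθ = 0.769400.
The centroid is at the centre, 1.285 m below the top of the plate, so y_c = 1.285 m and h_c = 1.285 × 0.769400 = 0.988679 m.
A = π(1.285)² = 5.18748 m².
Resultant F = γ·h_c·A = 13.35141 × 0.988679 × 5.18748 = 68.4761 kN.
I_c = πr⁴/4 = π × 1.285⁴/4 = 2.14142 m⁴.
Centre of pressure: y_p = y_c + I_c/(y_c·A) = 1.285 + 2.14142/(1.285 × 5.18748) = 1.285 + 0.321249 = 1.60625 m along the plane.
The resultant acts 1.285 + 0.321249 = 1.60625 m (along the plate) below the hinge at the top edge, so the moment about the hinge is M = F × 1.60625 = 68.4761 × 1.60625 = 109.99 kN·m.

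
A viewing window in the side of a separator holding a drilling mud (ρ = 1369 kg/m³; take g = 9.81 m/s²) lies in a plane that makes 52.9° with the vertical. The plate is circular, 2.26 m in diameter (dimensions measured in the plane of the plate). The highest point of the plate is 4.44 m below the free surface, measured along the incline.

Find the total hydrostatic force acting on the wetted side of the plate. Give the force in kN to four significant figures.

γ = ρg = 1369 × 9.81 / 1000 = 13.42989 kN/m³.
The plate makes 52.9° with the vertical, i.e. θ = 90° − 52.9° = 37.1° to the horizontal. Measuring y along the incline from the free-surface line, vertical depth h = y·sinθ with sinθ = 0.603208.
The centroid is at the centre, 1.13 m below the top of the plate, so y_c = 4.44 + 1.13 = 5.57 m and h_c = 5.57 × 0.603208 = 3.35987 m.
A = π(1.13)² = 4.0115 m².
Resultant F = γ·h_c·A = 13.42989 × 3.35987 × 4.0115 = 181.01 kN.

F ≈ 181.0 kN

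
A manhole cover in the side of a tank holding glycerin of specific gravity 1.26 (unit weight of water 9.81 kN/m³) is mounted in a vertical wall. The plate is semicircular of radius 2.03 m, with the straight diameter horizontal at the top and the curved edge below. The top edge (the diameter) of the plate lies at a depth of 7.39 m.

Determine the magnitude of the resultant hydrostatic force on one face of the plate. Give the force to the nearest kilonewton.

F ≈ 660 kN

γ = 1.26 × 9.81 = 12.3606 kN/m³.
The centroid of a semicircle lies 4r/(3π) = 0.861559 m from the diameter, here below the top edge, so the centroid depth is h_c = 7.39 + 0.861559 = 8.25156 m.
A = πr²/2 = π × 2.03²/2 = 6.47309 m².
Resultant F = γ·h_c·A = 12.3606 × 8.25156 × 6.47309 = 660.218 kN.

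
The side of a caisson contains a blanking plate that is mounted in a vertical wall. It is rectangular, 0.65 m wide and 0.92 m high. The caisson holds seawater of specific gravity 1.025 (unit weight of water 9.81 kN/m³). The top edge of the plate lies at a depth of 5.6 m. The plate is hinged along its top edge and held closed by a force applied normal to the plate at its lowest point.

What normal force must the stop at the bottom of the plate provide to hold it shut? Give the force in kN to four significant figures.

γ = 1.025 × 9.81 = 10.05525 kN/m³.
The centroid lies 0.92/2 = 0.46 m below the top edge, so the centroid depth is h_c = 5.6 + 0.46 = 6.06 m.
A = 0.65 × 0.92 = 0.598 m².
Resultant F = γ·h_c·A = 10.05525 × 6.06 × 0.598 = 36.439 kN.
I_c = b·h³/12 = 0.65 × 0.92³/12 = 0.0421789 m⁴.
Centre of pressure: y_p = y_c + I_c/(y_c·A) = 6.06 + 0.0421789/(6.06 × 0.598) = 6.06 + 0.0116392 = 6.07164 m along the plane.
The resultant acts 0.46 + 0.0116392 = 0.471639 m (along the plate) below the hinge at the top edge, so the moment about the hinge is M = F × 0.471639 = 36.439 × 0.471639 = 17.1861 kN·m.
A normal force at the bottom, 0.92 m from the hinge, must supply this moment: P = 17.1861/0.92 = 18.6805 kN.

P ≈ 18.68 kN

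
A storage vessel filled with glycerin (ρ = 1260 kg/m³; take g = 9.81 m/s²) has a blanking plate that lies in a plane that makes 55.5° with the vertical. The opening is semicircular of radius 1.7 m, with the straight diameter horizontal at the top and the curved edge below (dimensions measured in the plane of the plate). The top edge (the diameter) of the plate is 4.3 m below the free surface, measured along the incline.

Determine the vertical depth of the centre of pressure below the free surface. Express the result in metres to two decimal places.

γ = ρg = 1260 × 9.81 / 1000 = 12.3606 kN/m³.
The plate makes 55.5° with the vertical, i.e. θ = 90° − 55.5° = 34.5° to the horizontal. Measuring y along the incline from the free-surface line, vertical depth h = y·sinθ with sinθ = 0.566406.
The centroid of a semicircle lies 4r/(3π) = 0.721502 m from the diameter, here below the top edge, so y_c = 4.3 + 0.721502 = 5.0215 m and h_c = 5.0215 × 0.566406 = 2.84421 m.
A = πr²/2 = π × 1.7²/2 = 4.5396 m².
Resultant F = γ·h_c·A = 12.3606 × 2.84421 × 4.5396 = 159.595 kN.
I_c = (π/8 − 8/(9π))·r⁴ = 0.109757 × 1.7⁴ = 0.916701 m⁴.
Centre of pressure: y_p = y_c + I_c/(y_c·A) = 5.0215 + 0.916701/(5.0215 × 4.5396) = 5.0215 + 0.0402139 = 5.06171 m along the plane.
Vertically, h_p = y_p·sinθ = 5.06171 × 0.566406 = 2.86698 m.

h_p = 2.87 m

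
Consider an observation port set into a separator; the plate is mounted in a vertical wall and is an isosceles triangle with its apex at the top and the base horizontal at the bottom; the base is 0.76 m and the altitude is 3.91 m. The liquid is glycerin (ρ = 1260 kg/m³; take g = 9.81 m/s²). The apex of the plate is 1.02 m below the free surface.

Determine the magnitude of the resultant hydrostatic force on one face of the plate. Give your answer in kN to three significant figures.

F ≈ 66.6 kN

γ = ρg = 1260 × 9.81 / 1000 = 12.3606 kN/m³.
With the apex up, the centroid sits 2h/3 = 2 × 3.91/3 = 2.60667 m below the apex, so the centroid depth is h_c = 1.02 + 2.60667 = 3.62667 m.
A = ½ × 0.76 × 3.91 = 1.4858 m².
Resultant F = γ·h_c·A = 12.3606 × 3.62667 × 1.4858 = 66.6052 kN.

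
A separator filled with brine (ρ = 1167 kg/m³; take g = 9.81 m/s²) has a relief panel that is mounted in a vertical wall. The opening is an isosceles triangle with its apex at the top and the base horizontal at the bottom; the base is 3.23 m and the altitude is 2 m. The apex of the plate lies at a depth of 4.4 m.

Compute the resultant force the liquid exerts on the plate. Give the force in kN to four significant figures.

F ≈ 212.0 kN

γ = ρg = 1167 × 9.81 / 1000 = 11.44827 kN/m³.
With the apex up, the centroid sits 2h/3 = 2 × 2/3 = 1.33333 m below the apex, so the centroid depth is h_c = 4.4 + 1.33333 = 5.73333 m.
A = ½ × 3.23 × 2 = 3.23 m².
Resultant F = γ·h_c·A = 11.44827 × 5.73333 × 3.23 = 212.007 kN.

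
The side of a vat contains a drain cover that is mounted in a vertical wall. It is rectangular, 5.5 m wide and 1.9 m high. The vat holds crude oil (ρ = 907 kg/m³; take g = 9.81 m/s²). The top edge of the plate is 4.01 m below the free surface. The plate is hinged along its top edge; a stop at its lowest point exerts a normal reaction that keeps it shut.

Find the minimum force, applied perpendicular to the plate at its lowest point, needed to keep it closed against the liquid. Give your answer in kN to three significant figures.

γ = ρg = 907 × 9.81 / 1000 = 8.89767 kN/m³.
The centroid lies 1.9/2 = 0.95 m below the top edge, so the centroid depth is h_c = 4.01 + 0.95 = 4.96 m.
A = 5.5 × 1.9 = 10.45 m².
Resultant F = γ·h_c·A = 8.89767 × 4.96 × 10.45 = 461.184 kN.
I_c = b·h³/12 = 5.5 × 1.9³/12 = 3.14371 m⁴.
Centre of pressure: y_p = y_c + I_c/(y_c·A) = 4.96 + 3.14371/(4.96 × 10.45) = 4.96 + 0.0606519 = 5.02065 m along the plane.
The resultant acts 0.95 + 0.0606519 = 1.01065 m (along the plate) below the hinge at the top edge, so the moment about the hinge is M = F × 1.01065 = 461.184 × 1.01065 = 466.096 kN·m.
A normal force at the bottom, 1.9 m from the hinge, must supply this moment: P = 466.096/1.9 = 245.314 kN.

P ≈ 245 kN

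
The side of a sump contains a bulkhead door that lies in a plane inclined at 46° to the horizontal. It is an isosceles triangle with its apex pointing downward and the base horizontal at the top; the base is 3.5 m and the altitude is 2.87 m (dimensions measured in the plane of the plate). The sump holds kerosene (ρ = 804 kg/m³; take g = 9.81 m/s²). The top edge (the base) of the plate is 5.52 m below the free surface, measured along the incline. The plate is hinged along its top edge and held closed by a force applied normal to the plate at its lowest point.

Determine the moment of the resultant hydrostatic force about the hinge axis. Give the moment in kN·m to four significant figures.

M ≈ 189.6 kN·m

γ = ρg = 804 × 9.81 / 1000 = 7.88724 kN/m³.
Let θ = 46° be the plate's angle to the horizontal; measure y along the incline from where the plane meets the free surface. Vertical depth h = y·sinθ with sinθ = 0.719340.
With the apex down, the centroid sits h/3 = 2.87/3 = 0.956667 m below the base (the top edge), so y_c = 5.52 + 0.956667 = 6.47667 m and h_c = 6.47667 × 0.719340 = 4.65893 m.
A = ½ × 3.5 × 2.87 = 5.0225 m².
Resultant F = γ·h_c·A = 7.88724 × 4.65893 × 5.0225 = 184.557 kN.
I_c = b·h³/36 = 3.5 × 2.87³/36 = 2.29832 m⁴.
Centre of pressure: y_p = y_c + I_c/(y_c·A) = 6.47667 + 2.29832/(6.47667 × 5.0225) = 6.47667 + 0.0706543 = 6.54732 m along the plane.
The resultant acts 0.956667 + 0.0706543 = 1.02732 m (along the plate) below the hinge at the top edge, so the moment about the hinge is M = F × 1.02732 = 184.557 × 1.02732 = 189.599 kN·m.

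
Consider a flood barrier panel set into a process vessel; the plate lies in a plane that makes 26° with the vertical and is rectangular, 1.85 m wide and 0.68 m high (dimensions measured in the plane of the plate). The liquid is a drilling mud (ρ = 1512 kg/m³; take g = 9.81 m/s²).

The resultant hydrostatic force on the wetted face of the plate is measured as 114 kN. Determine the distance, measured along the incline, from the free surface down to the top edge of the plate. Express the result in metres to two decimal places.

γ = ρg = 1512 × 9.81 / 1000 = 14.83272 kN/m³.
A = 1.85 × 0.68 = 1.258 m².
From F = γ·h_c·A, the centroid depth is h_c = 114/(14.83272 × 1.258) = 6.10947 m.
The plate makes 26° with the vertical, i.e. θ = 90° − 26° = 64° to the horizontal. Measuring y along the incline from the free-surface line, vertical depth h = y·sinθ with sinθ = 0.898794.
Along the incline, y_c = h_c/sinθ = 6.10947/0.898794 = 6.79741 m.
The centroid lies 0.68/2 = 0.34 m below the top edge, so the top edge sits at y_top = 6.79741 − 0.34 = 6.45741 m along the incline.

y_top ≈ 6.46 m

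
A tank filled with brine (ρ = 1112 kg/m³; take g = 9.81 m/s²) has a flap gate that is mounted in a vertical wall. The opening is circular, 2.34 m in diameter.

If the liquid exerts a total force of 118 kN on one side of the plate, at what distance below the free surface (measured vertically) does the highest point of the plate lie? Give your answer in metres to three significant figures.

γ = ρg = 1112 × 9.81 / 1000 = 10.90872 kN/m³.
A = π(1.17)² = 4.30053 m².
From F = γ·h_c·A, the centroid depth is h_c = 118/(10.90872 × 4.30053) = 2.51528 m.
The centroid is at the centre, 1.17 m below the top of the plate, so the highest point sits at h_top = 2.51528 − 1.17 = 1.34528 m below the surface.

d_top ≈ 1.35 m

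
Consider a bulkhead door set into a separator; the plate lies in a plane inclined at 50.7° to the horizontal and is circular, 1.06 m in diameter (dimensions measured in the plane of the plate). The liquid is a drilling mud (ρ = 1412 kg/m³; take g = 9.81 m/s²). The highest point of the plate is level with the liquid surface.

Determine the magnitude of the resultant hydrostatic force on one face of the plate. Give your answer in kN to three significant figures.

γ = ρg = 1412 × 9.81 / 1000 = 13.85172 kN/m³.
Let θ = 50.7° be the plate's angle to the horizontal; measure y along the incline from where the plane meets the free surface. Vertical depth h = y·sinθ with sinθ = 0.773840.
The centroid is at the centre, 0.53 m below the top of the plate, so y_c = 0.53 m and h_c = 0.53 × 0.773840 = 0.410135 m.
A = π(0.53)² = 0.882473 m².
Resultant F = γ·h_c·A = 13.85172 × 0.410135 × 0.882473 = 5.0134 kN.

F ≈ 5.01 kN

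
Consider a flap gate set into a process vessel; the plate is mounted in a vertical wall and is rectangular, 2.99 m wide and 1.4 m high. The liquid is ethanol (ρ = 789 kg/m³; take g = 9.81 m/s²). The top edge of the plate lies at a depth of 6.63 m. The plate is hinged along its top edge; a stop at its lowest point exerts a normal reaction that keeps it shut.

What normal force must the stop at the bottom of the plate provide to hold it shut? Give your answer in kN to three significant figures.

P ≈ 123 kN

γ = ρg = 789 × 9.81 / 1000 = 7.74009 kN/m³.
The centroid lies 1.4/2 = 0.7 m below the top edge, so the centroid depth is h_c = 6.63 + 0.7 = 7.33 m.
A = 2.99 × 1.4 = 4.186 m².
Resultant F = γ·h_c·A = 7.74009 × 7.33 × 4.186 = 237.492 kN.
I_c = b·h³/12 = 2.99 × 1.4³/12 = 0.683713 m⁴.
Centre of pressure: y_p = y_c + I_c/(y_c·A) = 7.33 + 0.683713/(7.33 × 4.186) = 7.33 + 0.0222828 = 7.35228 m along the plane.
The resultant acts 0.7 + 0.0222828 = 0.722283 m (along the plate) below the hinge at the top edge, so the moment about the hinge is M = F × 0.722283 = 237.492 × 0.722283 = 171.536 kN·m.
A normal force at the bottom, 1.4 m from the hinge, must supply this moment: P = 171.536/1.4 = 122.526 kN.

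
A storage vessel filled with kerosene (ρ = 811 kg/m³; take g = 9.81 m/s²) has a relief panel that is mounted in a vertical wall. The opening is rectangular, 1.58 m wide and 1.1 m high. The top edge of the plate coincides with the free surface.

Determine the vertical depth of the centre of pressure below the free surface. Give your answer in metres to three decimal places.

h_p = 0.733 m

γ = ρg = 811 × 9.81 / 1000 = 7.95591 kN/m³.
The centroid lies 1.1/2 = 0.55 m below the top edge, so the centroid depth is h_c = 0.55 m.
A = 1.58 × 1.1 = 1.738 m².
Resultant F = γ·h_c·A = 7.95591 × 0.55 × 1.738 = 7.60505 kN.
I_c = b·h³/12 = 1.58 × 1.1³/12 = 0.175248 m⁴.
Centre of pressure: y_p = y_c + I_c/(y_c·A) = 0.55 + 0.175248/(0.55 × 1.738) = 0.55 + 0.183333 = 0.733333 m along the plane.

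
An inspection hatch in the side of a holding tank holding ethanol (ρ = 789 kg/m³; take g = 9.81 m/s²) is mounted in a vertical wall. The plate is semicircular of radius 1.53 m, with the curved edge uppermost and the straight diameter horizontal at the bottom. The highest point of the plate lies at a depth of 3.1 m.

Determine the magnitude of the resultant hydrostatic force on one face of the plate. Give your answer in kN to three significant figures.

γ = ρg = 789 × 9.81 / 1000 = 7.74009 kN/m³.
The centroid lies 4r/(3π) = 0.649352 m above the diameter, so r − 4r/(3π) = 1.53 − 0.649352 = 0.880648 m below the topmost point, so the centroid depth is h_c = 3.1 + 0.880648 = 3.98065 m.
A = πr²/2 = π × 1.53²/2 = 3.67708 m².
Resultant F = γ·h_c·A = 7.74009 × 3.98065 × 3.67708 = 113.293 kN.

F ≈ 113 kN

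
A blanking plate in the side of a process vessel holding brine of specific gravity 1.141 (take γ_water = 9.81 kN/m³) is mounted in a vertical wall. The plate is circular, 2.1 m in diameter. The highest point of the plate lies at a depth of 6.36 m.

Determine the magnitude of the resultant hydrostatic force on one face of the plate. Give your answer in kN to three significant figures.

F ≈ 287 kN

γ = 1.141 × 9.81 = 11.19321 kN/m³.
The centroid is at the centre, 1.05 m below the top of the plate, so the centroid depth is h_c = 6.36 + 1.05 = 7.41 m.
A = π(1.05)² = 3.46361 m².
Resultant F = γ·h_c·A = 11.19321 × 7.41 × 3.46361 = 287.278 kN.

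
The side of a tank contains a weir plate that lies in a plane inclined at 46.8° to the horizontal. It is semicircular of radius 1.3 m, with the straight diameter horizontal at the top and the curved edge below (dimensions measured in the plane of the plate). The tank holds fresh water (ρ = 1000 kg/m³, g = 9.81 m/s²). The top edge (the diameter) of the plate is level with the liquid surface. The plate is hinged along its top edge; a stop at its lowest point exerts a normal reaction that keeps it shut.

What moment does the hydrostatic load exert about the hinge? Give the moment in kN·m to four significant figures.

γ = ρg = 1000 × 9.81 = 9810 N/m³ = 9.81 kN/m³.
Let θ = 46.8° be the plate's angle to the horizontal; measure y along the incline from where the plane meets the free surface. Vertical depth h = y·sinθ with sinθ = 0.728969.
The centroid of a semicircle lies 4r/(3π) = 0.551737 m from the diameter, here below the top edge, so y_c = 0.551737 m and h_c = 0.551737 × 0.728969 = 0.402199 m.
A = πr²/2 = π × 1.3²/2 = 2.65465 m².
Resultant F = γ·h_c·A = 9.81 × 0.402199 × 2.65465 = 10.4741 kN.
I_c = (π/8 − 8/(9π))·r⁴ = 0.109757 × 1.3⁴ = 0.313477 m⁴.
Centre of pressure: y_p = y_c + I_c/(y_c·A) = 0.551737 + 0.313477/(0.551737 × 2.65465) = 0.551737 + 0.214026 = 0.765763 m along the plane.
The resultant acts 0.551737 + 0.214026 = 0.765763 m (along the plate) below the hinge at the top edge, so the moment about the hinge is M = F × 0.765763 = 10.4741 × 0.765763 = 8.02068 kN·m.

M ≈ 8.021 kN·m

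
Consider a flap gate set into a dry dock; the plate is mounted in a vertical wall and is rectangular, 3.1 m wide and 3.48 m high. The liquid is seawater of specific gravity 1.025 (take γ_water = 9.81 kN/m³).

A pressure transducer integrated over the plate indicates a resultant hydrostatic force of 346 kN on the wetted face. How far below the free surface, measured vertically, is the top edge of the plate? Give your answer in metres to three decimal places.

d_top ≈ 1.450 m

γ = 1.025 × 9.81 = 10.05525 kN/m³.
A = 3.1 × 3.48 = 10.788 m².
From F = γ·h_c·A, the centroid depth is h_c = 346/(10.05525 × 10.788) = 3.18964 m.
The centroid lies 3.48/2 = 1.74 m below the top edge, so the top edge sits at h_top = 3.18964 − 1.74 = 1.44964 m below the surface.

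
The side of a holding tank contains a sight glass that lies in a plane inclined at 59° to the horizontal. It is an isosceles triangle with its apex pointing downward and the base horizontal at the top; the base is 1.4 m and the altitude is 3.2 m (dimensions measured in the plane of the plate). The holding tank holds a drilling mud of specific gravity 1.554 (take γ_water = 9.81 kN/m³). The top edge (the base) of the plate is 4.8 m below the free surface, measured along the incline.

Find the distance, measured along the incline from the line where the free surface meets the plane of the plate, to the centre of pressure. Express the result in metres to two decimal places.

y_p = 5.96 m

γ = 1.554 × 9.81 = 15.24474 kN/m³.
Let θ = 59° be the plate's angle to the horizontal; measure y along the incline from where the plane meets the free surface. Vertical depth h = y·sinθ with sinθ = 0.857167.
With the apex down, the centroid sits h/3 = 3.2/3 = 1.06667 m below the base (the top edge), so y_c = 4.8 + 1.06667 = 5.86667 m and h_c = 5.86667 × 0.857167 = 5.02872 m.
A = ½ × 1.4 × 3.2 = 2.24 m².
Resultant F = γ·h_c·A = 15.24474 × 5.02872 × 2.24 = 171.722 kN.
I_c = b·h³/36 = 1.4 × 3.2³/36 = 1.27431 m⁴.
Centre of pressure: y_p = y_c + I_c/(y_c·A) = 5.86667 + 1.27431/(5.86667 × 2.24) = 5.86667 + 0.0969696 = 5.96364 m along the plane.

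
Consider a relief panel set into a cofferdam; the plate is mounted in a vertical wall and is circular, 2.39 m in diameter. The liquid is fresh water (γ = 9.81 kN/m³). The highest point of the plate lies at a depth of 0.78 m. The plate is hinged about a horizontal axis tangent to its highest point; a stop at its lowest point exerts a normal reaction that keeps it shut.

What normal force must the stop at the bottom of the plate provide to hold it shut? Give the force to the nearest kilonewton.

γ = 9.81 kN/m³.
The centroid is at the centre, 1.195 m below the top of the plate, so the centroid depth is h_c = 0.78 + 1.195 = 1.975 m.
A = π(1.195)² = 4.48627 m².
Resultant F = γ·h_c·A = 9.81 × 1.975 × 4.48627 = 86.9204 kN.
I_c = πr⁴/4 = π × 1.195⁴/4 = 1.60163 m⁴.
Centre of pressure: y_p = y_c + I_c/(y_c·A) = 1.975 + 1.60163/(1.975 × 4.48627) = 1.975 + 0.180763 = 2.15576 m along the plane.
The resultant acts 1.195 + 0.180763 = 1.37576 m (along the plate) below the hinge at the top edge, so the moment about the hinge is M = F × 1.37576 = 86.9204 × 1.37576 = 119.582 kN·m.
A normal force at the bottom, 2.39 m from the hinge, must supply this moment: P = 119.582/2.39 = 50.0343 kN.

P ≈ 50 kN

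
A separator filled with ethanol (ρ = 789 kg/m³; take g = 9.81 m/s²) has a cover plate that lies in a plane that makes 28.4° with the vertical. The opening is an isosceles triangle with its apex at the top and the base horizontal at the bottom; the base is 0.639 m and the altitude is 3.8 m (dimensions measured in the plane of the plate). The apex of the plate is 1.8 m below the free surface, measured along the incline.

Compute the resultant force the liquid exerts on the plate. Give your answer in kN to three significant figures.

γ = ρg = 789 × 9.81 / 1000 = 7.74009 kN/m³.
The plate makes 28.4° with the vertical, i.e. θ = 90° − 28.4° = 61.6° to the horizontal. Measuring y along the incline from the free-surface line, vertical depth h = y·sinθ with sinθ = 0.879649.
With the apex up, the centroid sits 2h/3 = 2 × 3.8/3 = 2.53333 m below the apex, so y_c = 1.8 + 2.53333 = 4.33333 m and h_c = 4.33333 × 0.879649 = 3.81181 m.
A = ½ × 0.639 × 3.8 = 1.2141 m².
Resultant F = γ·h_c·A = 7.74009 × 3.81181 × 1.2141 = 35.8205 kN.

F ≈ 35.8 kN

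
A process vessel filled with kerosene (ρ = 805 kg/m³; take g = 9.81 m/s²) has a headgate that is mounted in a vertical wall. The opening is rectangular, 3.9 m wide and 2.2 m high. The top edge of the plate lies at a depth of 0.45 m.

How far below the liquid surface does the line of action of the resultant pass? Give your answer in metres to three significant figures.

γ = ρg = 805 × 9.81 / 1000 = 7.89705 kN/m³.
The centroid lies 2.2/2 = 1.1 m below the top edge, so the centroid depth is h_c = 0.45 + 1.1 = 1.55 m.
A = 3.9 × 2.2 = 8.58 m².
Resultant F = γ·h_c·A = 7.89705 × 1.55 × 8.58 = 105.023 kN.
I_c = b·h³/12 = 3.9 × 2.2³/12 = 3.4606 m⁴.
Centre of pressure: y_p = y_c + I_c/(y_c·A) = 1.55 + 3.4606/(1.55 × 8.58) = 1.55 + 0.260215 = 1.81021 m along the plane.

h_p = 1.81 m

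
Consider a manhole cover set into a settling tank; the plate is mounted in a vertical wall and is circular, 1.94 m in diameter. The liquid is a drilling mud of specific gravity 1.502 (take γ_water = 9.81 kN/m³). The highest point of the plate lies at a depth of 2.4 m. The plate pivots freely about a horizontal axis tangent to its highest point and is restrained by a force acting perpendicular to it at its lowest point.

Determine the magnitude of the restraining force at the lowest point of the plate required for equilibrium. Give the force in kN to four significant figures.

P ≈ 78.67 kN

γ = 1.502 × 9.81 = 14.73462 kN/m³.
The centroid is at the centre, 0.97 m below the top of the plate, so the centroid depth is h_c = 2.4 + 0.97 = 3.37 m.
A = π(0.97)² = 2.95592 m².
Resultant F = γ·h_c·A = 14.73462 × 3.37 × 2.95592 = 146.778 kN.
I_c = πr⁴/4 = π × 0.97⁴/4 = 0.695307 m⁴.
Centre of pressure: y_p = y_c + I_c/(y_c·A) = 3.37 + 0.695307/(3.37 × 2.95592) = 3.37 + 0.0697998 = 3.4398 m along the plane.
The resultant acts 0.97 + 0.0697998 = 1.0398 m (along the plate) below the hinge at the top edge, so the moment about the hinge is M = F × 1.0398 = 146.778 × 1.0398 = 152.62 kN·m.
A normal force at the bottom, 1.94 m from the hinge, must supply this moment: P = 152.62/1.94 = 78.6701 kN.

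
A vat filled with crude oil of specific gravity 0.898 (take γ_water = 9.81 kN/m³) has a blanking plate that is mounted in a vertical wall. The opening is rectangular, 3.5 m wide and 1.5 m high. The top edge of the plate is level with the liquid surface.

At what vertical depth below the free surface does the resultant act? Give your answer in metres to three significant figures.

γ = 0.898 × 9.81 = 8.80938 kN/m³.
The centroid lies 1.5/2 = 0.75 m below the top edge, so the centroid depth is h_c = 0.75 m.
A = 3.5 × 1.5 = 5.25 m².
Resultant F = γ·h_c·A = 8.80938 × 0.75 × 5.25 = 34.6869 kN.
I_c = b·h³/12 = 3.5 × 1.5³/12 = 0.984375 m⁴.
Centre of pressure: y_p = y_c + I_c/(y_c·A) = 0.75 + 0.984375/(0.75 × 5.25) = 0.75 + 0.25 = 1 m along the plane.

h_p = 1.00 m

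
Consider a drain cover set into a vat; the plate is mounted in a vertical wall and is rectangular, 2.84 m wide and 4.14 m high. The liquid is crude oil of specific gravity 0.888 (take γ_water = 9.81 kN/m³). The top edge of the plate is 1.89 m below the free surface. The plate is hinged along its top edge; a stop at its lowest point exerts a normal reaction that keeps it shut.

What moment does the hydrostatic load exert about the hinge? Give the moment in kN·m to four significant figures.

M ≈ 985.9 kN·m

γ = 0.888 × 9.81 = 8.71128 kN/m³.
The centroid lies 4.14/2 = 2.07 m below the top edge, so the centroid depth is h_c = 1.89 + 2.07 = 3.96 m.
A = 2.84 × 4.14 = 11.7576 m².
Resultant F = γ·h_c·A = 8.71128 × 3.96 × 11.7576 = 405.598 kN.
I_c = b·h³/12 = 2.84 × 4.14³/12 = 16.7934 m⁴.
Centre of pressure: y_p = y_c + I_c/(y_c·A) = 3.96 + 16.7934/(3.96 × 11.7576) = 3.96 + 0.360682 = 4.32068 m along the plane.
The resultant acts 2.07 + 0.360682 = 2.43068 m (along the plate) below the hinge at the top edge, so the moment about the hinge is M = F × 2.43068 = 405.598 × 2.43068 = 985.879 kN·m.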